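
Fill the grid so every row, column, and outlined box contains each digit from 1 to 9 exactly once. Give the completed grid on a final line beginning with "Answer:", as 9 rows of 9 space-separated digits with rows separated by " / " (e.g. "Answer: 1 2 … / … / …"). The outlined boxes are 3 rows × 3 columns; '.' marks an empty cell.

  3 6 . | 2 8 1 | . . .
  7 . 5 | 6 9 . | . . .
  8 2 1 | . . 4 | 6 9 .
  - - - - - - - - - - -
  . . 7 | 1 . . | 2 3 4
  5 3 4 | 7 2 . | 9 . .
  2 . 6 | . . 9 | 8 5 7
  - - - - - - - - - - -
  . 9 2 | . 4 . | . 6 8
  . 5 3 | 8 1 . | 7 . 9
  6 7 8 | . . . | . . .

Step 1. [r2c6∈{3}] nothing but 3 survives at r2c6, so r2c6=3.
Step 2. [r3c4∈{5}] r3c4 is down to just 5 ⇒ r3c4=5.
Step 3. [r7c4∈{3}] r7c4 is down to just 3, so r7c4=3.
Step 4. [r9c5∈{5}] only 5 remains possible at r9c5 ⇒ r9c5=5.
Step 5. [r9c6∈{2}] r9c6 is down to just 2 ⇒ r9c6=2.
Step 6. [r5c8∈{1}] r5c8 has the single candidate 1. So r5c8=1.
Step 7. [r9c8∈{4}] only 4 remains possible at r9c8 ⇒ r9c8=4.
Step 8. [r9c7∈{1,3}] across col 7, 3 lands solely at r9c7 ⇒ r9c7=3.
Step 9. [r4c6∈{5,6,8}] row 4 places 5 nowhere but r4c6, so r4c6=5.
Step 10. [r7c7∈{1,5}] in row 7, 5 fits only at r7c7. So r7c7=5.
Step 11. [r2c9∈{1,2}] r2c9 is the only open cell in col 9 admitting 2, so r2c9=2.
Step 12. [r5c6∈{6,8}] across row 5, 8 lands solely at r5c6, so r5c6=8.
Step 13. [r2c2∈{4}] r2c2's peers cover all but 4. So r2c2=4.
Step 14. [r9c4∈{9}] r9c4's peers cover all but 9. So r9c4=9.
Step 15. [r3c5∈{7}] nothing but 7 survives at r3c5, so r3c5=7.
Step 16. [r1c3∈{9}] nothing but 9 survives at r1c3, so r1c3=9.
Step 17. [r4c5∈{6}] r4c5 is down to just 6. So r4c5=6.
Step 18. [r6c4∈{4}] only 4 remains possible at r6c4. So r6c4=4.
Step 19. [r5c9∈{6}] only 6 remains possible at r5c9, so r5c9=6.
Step 20. [r1c8∈{7}] only 7 remains possible at r1c8, so r1c8=7.
Step 21. [r6c5∈{3}] r6c5's peers cover all but 3 ⇒ r6c5=3.
Step 22. [r7c1∈{1}] only 1 remains possible at r7c1, so r7c1=1.
Step 23. [r7c6∈{7}] r7c6's peers cover all but 7 ⇒ r7c6=7.
Step 24. [r8c1∈{4}] r8c1 is down to just 4 ⇒ r8c1=4.
Step 25. [r9c9∈{1}] r9c9 is down to just 1, so r9c9=1.
Step 26. [r6c2∈{1}] r6c2 has the single candidate 1, so r6c2=1.
Step 27. [r2c7∈{1}] r2c7 has the single candidate 1. So r2c7=1.
Step 28. [r1c7∈{4}] r1c7's peers cover all but 4 ⇒ r1c7=4.
Step 29. [r2c8∈{8}] nothing but 8 survives at r2c8 ⇒ r2c8=8.
Step 30. [r4c1∈{9}] nothing but 9 survives at r4c1. So r4c1=9.
Step 31. [r1c9∈{5}] r1c9 has the single candidate 5, so r1c9=5.
Step 32. [r8c8∈{2}] r8c8 has the single candidate 2, so r8c8=2.
Step 33. [r3c9∈{3}] nothing but 3 survives at r3c9 ⇒ r3c9=3.
Step 34. [r4c2∈{8}] r4c2's peers cover all but 8, so r4c2=8.
Step 35. [r8c6∈{6}] r8c6 has the single candidate 6 ⇒ r8c6=6.

Answer: 3 6 9 2 8 1 4 7 5 / 7 4 5 6 9 3 1 8 2 / 8 2 1 5 7 4 6 9 3 / 9 8 7 1 6 5 2 3 4 / 5 3 4 7 2 8 9 1 6 / 2 1 6 4 3 9 8 5 7 / 1 9 2 3 4 7 5 6 8 / 4 5 3 8 1 6 7 2 9 / 6 7 8 9 5 2 3 4 1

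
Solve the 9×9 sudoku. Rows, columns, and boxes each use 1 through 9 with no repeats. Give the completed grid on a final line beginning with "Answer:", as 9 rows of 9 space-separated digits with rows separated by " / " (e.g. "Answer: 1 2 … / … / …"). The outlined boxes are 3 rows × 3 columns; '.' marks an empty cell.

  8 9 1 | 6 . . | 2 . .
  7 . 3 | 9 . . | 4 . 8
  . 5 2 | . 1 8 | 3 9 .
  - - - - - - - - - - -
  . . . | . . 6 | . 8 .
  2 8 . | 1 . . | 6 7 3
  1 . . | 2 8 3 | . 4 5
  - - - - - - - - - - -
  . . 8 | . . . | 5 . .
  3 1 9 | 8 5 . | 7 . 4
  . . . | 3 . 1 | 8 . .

Step 1. [r8c8∈{2,6}] across row 8, 6 lands solely at r8c8. So r8c8=6.
Step 2. [r4c1∈{4,5,9}] in col 1, 9 fits only at r4c1. So r4c1=9.
Step 3. [r9c8∈{2}] only 2 remains possible at r9c8. So r9c8=2.
Step 4. [r7c2∈{2,4,6,7}] in col 2, 2 fits only at r7c2 ⇒ r7c2=2.
Step 5. [r4c4∈{4,5,7}] across col 4, 5 lands solely at r4c4 ⇒ r4c4=5.
Step 6. [r4c5∈{4,7}] in box 5, 7 fits only at r4c5. So r4c5=7.
Step 7. [r3c1∈{4,6}] in box 1, 4 fits only at r3c1, so r3c1=4.
Step 8. [r7c4∈{4,7}] col 4 places 4 nowhere but r7c4. So r7c4=4.
Step 9. [r7c1∈{6}] only 6 remains possible at r7c1, so r7c1=6.
Step 10. [r7c5∈{9}] only 9 remains possible at r7c5 ⇒ r7c5=9.
Step 11. [r4c3∈{4}] r4c3 has the single candidate 4. So r4c3=4.
Step 12. [r1c8∈{5}] r1c8 is down to just 5, so r1c8=5.
Step 13. [r7c9∈{1}] r7c9 has the single candidate 1 ⇒ r7c9=1.
Step 14. [r3c4∈{7}] r3c4's peers cover all but 7. So r3c4=7.
Step 15. [r1c6∈{4}] r1c6 has the single candidate 4. So r1c6=4.
Step 16. [r6c3∈{6,7}] in col 3, 6 fits only at r6c3 ⇒ r6c3=6.
Step 17. [r9c3∈{5,7}] r9c3 is the only open cell in col 3 admitting 7 ⇒ r9c3=7.
Step 18. [r2c5∈{2}] r2c5 has the single candidate 2, so r2c5=2.
Step 19. [r9c1∈{5}] r9c1's peers cover all but 5 ⇒ r9c1=5.
Step 20. [r9c9∈{9}] r9c9 has the single candidate 9, so r9c9=9.
Step 21. [r5c5∈{4}] r5c5 has the single candidate 4, so r5c5=4.
Step 22. [r7c8∈{3}] r7c8 is down to just 3 ⇒ r7c8=3.
Step 23. [r2c6∈{5}] nothing but 5 survives at r2c6 ⇒ r2c6=5.
Step 24. [r1c9∈{7}] r1c9 has the single candidate 7. So r1c9=7.
Step 25. [r2c8∈{1}] r2c8 is down to just 1, so r2c8=1.
Step 26. [r5c6∈{9}] nothing but 9 survives at r5c6, so r5c6=9.
Step 27. [r5c3∈{5}] r5c3's peers cover all but 5 ⇒ r5c3=5.
Step 28. [r1c5∈{3}] nothing but 3 survives at r1c5, so r1c5=3.
Step 29. [r6c2∈{7}] r6c2 has the single candidate 7. So r6c2=7.
Step 30. [r7c6∈{7}] nothing but 7 survives at r7c6. So r7c6=7.
Step 31. [r8c6∈{2}] r8c6's peers cover all but 2. So r8c6=2.
Step 32. [r9c5∈{6}] only 6 remains possible at r9c5, so r9c5=6.
Step 33. [r6c7∈{9}] only 9 remains possible at r6c7, so r6c7=9.
Step 34. [r2c2∈{6}] r2c2's peers cover all but 6 ⇒ r2c2=6.
Step 35. [r3c9∈{6}] only 6 remains possible at r3c9, so r3c9=6.
Step 36. [r9c2∈{4}] only 4 remains possible at r9c2 ⇒ r9c2=4.
Step 37. [r4c7∈{1}] r4c7 is down to just 1, so r4c7=1.
Step 38. [r4c9∈{2}] r4c9 has the single candidate 2, so r4c9=2.
Step 39. [r4c2∈{3}] only 3 remains possible at r4c2, so r4c2=3.

Answer: 8 9 1 6 3 4 2 5 7 / 7 6 3 9 2 5 4 1 8 / 4 5 2 7 1 8 3 9 6 / 9 3 4 5 7 6 1 8 2 / 2 8 5 1 4 9 6 7 3 / 1 7 6 2 8 3 9 4 5 / 6 2 8 4 9 7 5 3 1 / 3 1 9 8 5 2 7 6 4 / 5 4 7 3 6 1 8 2 9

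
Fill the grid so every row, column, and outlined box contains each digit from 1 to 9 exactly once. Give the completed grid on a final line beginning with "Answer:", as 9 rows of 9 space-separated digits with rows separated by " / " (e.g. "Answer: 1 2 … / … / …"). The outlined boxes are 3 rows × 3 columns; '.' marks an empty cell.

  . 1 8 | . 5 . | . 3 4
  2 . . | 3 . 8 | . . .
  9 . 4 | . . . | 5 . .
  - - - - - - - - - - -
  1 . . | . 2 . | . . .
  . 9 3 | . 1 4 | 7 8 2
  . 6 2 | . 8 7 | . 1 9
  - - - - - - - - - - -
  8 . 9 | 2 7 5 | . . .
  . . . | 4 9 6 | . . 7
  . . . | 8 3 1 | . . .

Step 1. [r5c1∈{5}] only 5 remains possible at r5c1 ⇒ r5c1=5.
Step 2. [r6c7∈{3,4}] 3 has one home in row 6: r6c7, so r6c7=3.
Step 3. [r3c5∈{6}] r3c5 is down to just 6, so r3c5=6.
Step 4. [r3c2∈{3,7}] r3c2 is the only open cell in row 3 admitting 3, so r3c2=3.
Step 5. [r7c2∈{4}] only 4 remains possible at r7c2 ⇒ r7c2=4.
Step 6. [r7c8∈{6}] only 6 remains possible at r7c8 ⇒ r7c8=6.
Step 7. [r9c9∈{5}] r9c9 has the single candidate 5. So r9c9=5.
Step 8. [r8c8∈{2}] r8c8 is down to just 2. So r8c8=2.
Step 9. [r4c9∈{6}] r4c9 has the single candidate 6, so r4c9=6.
Step 10. [r7c7∈{1}] r7c7 is down to just 1. So r7c7=1.
Step 11. [r4c3∈{7}] only 7 remains possible at r4c3. So r4c3=7.
Step 12. [r1c7∈{2,6,9}] col 7 places 2 nowhere but r1c7 ⇒ r1c7=2.
Step 13. [r1c1∈{6,7}] r1c1 is the only open cell in row 1 admitting 6, so r1c1=6.
Step 14. [r2c2∈{5,7}] r2c2 is the only open cell in box 1 admitting 7 ⇒ r2c2=7.
Step 15. [r4c8∈{4,5}] r4c8 is the only open cell in col 8 admitting 5, so r4c8=5.
Step 16. [r4c4∈{9}] nothing but 9 survives at r4c4. So r4c4=9.
Step 17. [r2c8∈{9}] r2c8's peers cover all but 9 ⇒ r2c8=9.
Step 18. [r3c4∈{1,7}] 1 has one home in col 4: r3c4 ⇒ r3c4=1.
Step 19. [r8c3∈{1,5}] r8c3 is the only open cell in row 8 admitting 1 ⇒ r8c3=1.
Step 20. [r4c7∈{4}] only 4 remains possible at r4c7 ⇒ r4c7=4.
Step 21. [r1c4∈{7}] nothing but 7 survives at r1c4 ⇒ r1c4=7.
Step 22. [r3c8∈{7}] nothing but 7 survives at r3c8. So r3c8=7.
Step 23. [r9c1∈{7}] nothing but 7 survives at r9c1 ⇒ r9c1=7.
Step 24. [r3c9∈{8}] r3c9 is down to just 8 ⇒ r3c9=8.
Step 25. [r2c7∈{6}] r2c7 has the single candidate 6, so r2c7=6.
Step 26. [r2c5∈{4}] r2c5 has the single candidate 4 ⇒ r2c5=4.
Step 27. [r7c9∈{3}] r7c9's peers cover all but 3, so r7c9=3.
Step 28. [r8c2∈{5}] r8c2 is down to just 5, so r8c2=5.
Step 29. [r2c9∈{1}] only 1 remains possible at r2c9, so r2c9=1.
Step 30. [r5c4∈{6}] r5c4 is down to just 6. So r5c4=6.
Step 31. [r9c7∈{9}] r9c7 is down to just 9, so r9c7=9.
Step 32. [r8c7∈{8}] nothing but 8 survives at r8c7, so r8c7=8.
Step 33. [r8c1∈{3}] nothing but 3 survives at r8c1. So r8c1=3.
Step 34. [r6c4∈{5}] only 5 remains possible at r6c4 ⇒ r6c4=5.
Step 35. [r6c1∈{4}] nothing but 4 survives at r6c1, so r6c1=4.
Step 36. [r4c6∈{3}] nothing but 3 survives at r4c6, so r4c6=3.
Step 37. [r9c3∈{6}] r9c3 is down to just 6, so r9c3=6.
Step 38. [r3c6∈{2}] r3c6 has the single candidate 2 ⇒ r3c6=2.
Step 39. [r4c2∈{8}] nothing but 8 survives at r4c2 ⇒ r4c2=8.
Step 40. [r2c3∈{5}] r2c3 has the single candidate 5 ⇒ r2c3=5.
Step 41. [r1c6∈{9}] only 9 remains possible at r1c6. So r1c6=9.
Step 42. [r9c8∈{4}] nothing but 4 survives at r9c8 ⇒ r9c8=4.
Step 43. [r9c2∈{2}] only 2 remains possible at r9c2. So r9c2=2.

Answer: 6 1 8 7 5 9 2 3 4 / 2 7 5 3 4 8 6 9 1 / 9 3 4 1 6 2 5 7 8 / 1 8 7 9 2 3 4 5 6 / 5 9 3 6 1 4 7 8 2 / 4 6 2 5 8 7 3 1 9 / 8 4 9 2 7 5 1 6 3 / 3 5 1 4 9 6 8 2 7 / 7 2 6 8 3 1 9 4 5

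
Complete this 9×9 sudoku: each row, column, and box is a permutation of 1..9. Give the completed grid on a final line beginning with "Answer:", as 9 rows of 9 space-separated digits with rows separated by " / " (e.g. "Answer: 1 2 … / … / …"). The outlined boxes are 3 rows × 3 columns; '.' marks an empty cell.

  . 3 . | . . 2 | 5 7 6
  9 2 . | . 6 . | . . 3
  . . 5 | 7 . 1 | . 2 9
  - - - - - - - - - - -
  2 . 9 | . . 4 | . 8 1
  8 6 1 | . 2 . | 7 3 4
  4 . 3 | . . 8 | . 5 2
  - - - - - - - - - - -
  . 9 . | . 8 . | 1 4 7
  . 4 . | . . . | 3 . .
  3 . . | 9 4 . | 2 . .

Step 1. [r8c1∈{1,5,6,7}] col 1 places 7 nowhere but r8c1 ⇒ r8c1=7.
Step 2. [r5c4∈{5}] r5c4 is down to just 5 ⇒ r5c4=5.
Step 3. [r8c5∈{1,5}] 5 has one home in col 5: r8c5 ⇒ r8c5=5.
Step 4. [r8c6∈{6}] r8c6 is down to just 6, so r8c6=6.
Step 5. [r3c2∈{8}] r3c2's peers cover all but 8 ⇒ r3c2=8.
Step 6. [r6c5∈{1,7,9}] in col 5, 1 fits only at r6c5, so r6c5=1.
Step 7. [r1c4∈{4,8}] in row 1, 8 fits only at r1c4 ⇒ r1c4=8.
Step 8. [r4c7∈{6}] r4c7 has the single candidate 6. So r4c7=6.
Step 9. [r2c4∈{4}] r2c4's peers cover all but 4 ⇒ r2c4=4.
Step 10. [r4c4∈{3}] only 3 remains possible at r4c4. So r4c4=3.
Step 11. [r4c2∈{5,7}] in row 4, 5 fits only at r4c2. So r4c2=5.
Step 12. [r8c9∈{8}] nothing but 8 survives at r8c9. So r8c9=8.
Step 13. [r7c4∈{2}] r7c4 has the single candidate 2 ⇒ r7c4=2.
Step 14. [r7c3∈{6}] only 6 remains possible at r7c3. So r7c3=6.
Step 15. [r8c4∈{1}] only 1 remains possible at r8c4 ⇒ r8c4=1.
Step 16. [r3c1∈{6}] r3c1 is down to just 6, so r3c1=6.
Step 17. [r2c3∈{7}] nothing but 7 survives at r2c3. So r2c3=7.
Step 18. [r2c7∈{8}] r2c7's peers cover all but 8, so r2c7=8.
Step 19. [r6c4∈{6}] r6c4's peers cover all but 6 ⇒ r6c4=6.
Step 20. [r6c2∈{7}] r6c2 is down to just 7, so r6c2=7.
Step 21. [r1c1∈{1}] r1c1 is down to just 1 ⇒ r1c1=1.
Step 22. [r1c5∈{9}] only 9 remains possible at r1c5. So r1c5=9.
Step 23. [r9c3∈{8}] only 8 remains possible at r9c3 ⇒ r9c3=8.
Step 24. [r4c5∈{7}] r4c5 has the single candidate 7 ⇒ r4c5=7.
Step 25. [r9c6∈{7}] only 7 remains possible at r9c6. So r9c6=7.
Step 26. [r5c6∈{9}] r5c6's peers cover all but 9. So r5c6=9.
Step 27. [r1c3∈{4}] nothing but 4 survives at r1c3, so r1c3=4.
Step 28. [r3c7∈{4}] r3c7 has the single candidate 4. So r3c7=4.
Step 29. [r3c5∈{3}] nothing but 3 survives at r3c5, so r3c5=3.
Step 30. [r7c6∈{3}] only 3 remains possible at r7c6 ⇒ r7c6=3.
Step 31. [r8c8∈{9}] nothing but 9 survives at r8c8, so r8c8=9.
Step 32. [r2c6∈{5}] r2c6 has the single candidate 5 ⇒ r2c6=5.
Step 33. [r8c3∈{2}] r8c3's peers cover all but 2 ⇒ r8c3=2.
Step 34. [r6c7∈{9}] only 9 remains possible at r6c7, so r6c7=9.
Step 35. [r9c9∈{5}] r9c9 has the single candidate 5. So r9c9=5.
Step 36. [r2c8∈{1}] r2c8 has the single candidate 1 ⇒ r2c8=1.
Step 37. [r9c8∈{6}] nothing but 6 survives at r9c8 ⇒ r9c8=6.
Step 38. [r7c1∈{5}] only 5 remains possible at r7c1, so r7c1=5.
Step 39. [r9c2∈{1}] only 1 remains possible at r9c2 ⇒ r9c2=1.

Answer: 1 3 4 8 9 2 5 7 6 / 9 2 7 4 6 5 8 1 3 / 6 8 5 7 3 1 4 2 9 / 2 5 9 3 7 4 6 8 1 / 8 6 1 5 2 9 7 3 4 / 4 7 3 6 1 8 9 5 2 / 5 9 6 2 8 3 1 4 7 / 7 4 2 1 5 6 3 9 8 / 3 1 8 9 4 7 2 6 5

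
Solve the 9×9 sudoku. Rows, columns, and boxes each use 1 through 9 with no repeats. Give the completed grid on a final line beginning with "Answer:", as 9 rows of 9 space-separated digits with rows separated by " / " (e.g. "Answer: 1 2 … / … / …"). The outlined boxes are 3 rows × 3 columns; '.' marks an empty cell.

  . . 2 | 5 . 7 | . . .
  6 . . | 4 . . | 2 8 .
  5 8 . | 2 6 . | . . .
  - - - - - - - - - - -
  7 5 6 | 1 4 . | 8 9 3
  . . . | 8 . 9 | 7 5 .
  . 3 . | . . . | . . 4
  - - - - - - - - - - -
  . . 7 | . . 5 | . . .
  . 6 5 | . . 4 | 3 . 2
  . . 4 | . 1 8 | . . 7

Step 1. [r9c8∈{6}] only 6 remains possible at r9c8 ⇒ r9c8=6.
Step 2. [r8c8∈{1}] nothing but 1 survives at r8c8, so r8c8=1.
Step 3. [r5c3∈{1}] r5c3 has the single candidate 1, so r5c3=1.
Step 4. [r7c5∈{2,3,9}] in box 8, 2 fits only at r7c5. So r7c5=2.
Step 5. [r7c8∈{4}] only 4 remains possible at r7c8. So r7c8=4.
Step 6. [r7c7∈{9}] only 9 remains possible at r7c7 ⇒ r7c7=9.
Step 7. [r6c7∈{1,6}] across row 6, 1 lands solely at r6c7 ⇒ r6c7=1.
Step 8. [r1c8∈{3}] only 3 remains possible at r1c8, so r1c8=3.
Step 9. [r8c1∈{8,9}] 8 has one home in row 8: r8c1. So r8c1=8.
Step 10. [r7c2∈{1}] nothing but 1 survives at r7c2. So r7c2=1.
Step 11. [r1c1∈{1,4,9}] across col 1, 1 lands solely at r1c1, so r1c1=1.
Step 12. [r1c2∈{4,9}] in box 1, 4 fits only at r1c2, so r1c2=4.
Step 13. [r5c2∈{2}] r5c2 is down to just 2 ⇒ r5c2=2.
Step 14. [r9c2∈{9}] r9c2 has the single candidate 9. So r9c2=9.
Step 15. [r6c6∈{2,6}] across col 6, 6 lands solely at r6c6, so r6c6=6.
Step 16. [r2c9∈{1,5,9}] row 2 places 5 nowhere but r2c9 ⇒ r2c9=5.
Step 17. [r6c4∈{7}] r6c4's peers cover all but 7 ⇒ r6c4=7.
Step 18. [r9c4∈{3}] r9c4's peers cover all but 3 ⇒ r9c4=3.
Step 19. [r2c6∈{1,3}] r2c6 is the only open cell in row 2 admitting 1. So r2c6=1.
Step 20. [r3c6∈{3}] nothing but 3 survives at r3c6 ⇒ r3c6=3.
Step 21. [r3c3∈{9}] nothing but 9 survives at r3c3 ⇒ r3c3=9.
Step 22. [r2c5∈{9}] r2c5's peers cover all but 9, so r2c5=9.
Step 23. [r1c7∈{6}] r1c7 has the single candidate 6, so r1c7=6.
Step 24. [r5c5∈{3}] r5c5's peers cover all but 3, so r5c5=3.
Step 25. [r6c5∈{5}] r6c5 has the single candidate 5. So r6c5=5.
Step 26. [r3c8∈{7}] r3c8's peers cover all but 7, so r3c8=7.
Step 27. [r6c8∈{2}] r6c8 has the single candidate 2. So r6c8=2.
Step 28. [r3c7∈{4}] r3c7's peers cover all but 4. So r3c7=4.
Step 29. [r8c4∈{9}] r8c4 is down to just 9. So r8c4=9.
Step 30. [r7c1∈{3}] r7c1 has the single candidate 3. So r7c1=3.
Step 31. [r5c1∈{4}] nothing but 4 survives at r5c1 ⇒ r5c1=4.
Step 32. [r8c5∈{7}] only 7 remains possible at r8c5 ⇒ r8c5=7.
Step 33. [r6c1∈{9}] nothing but 9 survives at r6c1. So r6c1=9.
Step 34. [r9c7∈{5}] only 5 remains possible at r9c7 ⇒ r9c7=5.
Step 35. [r2c2∈{7}] nothing but 7 survives at r2c2. So r2c2=7.
Step 36. [r2c3∈{3}] r2c3 is down to just 3, so r2c3=3.
Step 37. [r7c4∈{6}] nothing but 6 survives at r7c4 ⇒ r7c4=6.
Step 38. [r1c9∈{9}] r1c9 has the single candidate 9 ⇒ r1c9=9.
Step 39. [r9c1∈{2}] only 2 remains possible at r9c1. So r9c1=2.
Step 40. [r6c3∈{8}] nothing but 8 survives at r6c3. So r6c3=8.
Step 41. [r7c9∈{8}] only 8 remains possible at r7c9, so r7c9=8.
Step 42. [r5c9∈{6}] r5c9 has the single candidate 6. So r5c9=6.
Step 43. [r1c5∈{8}] r1c5 has the single candidate 8. So r1c5=8.
Step 44. [r3c9∈{1}] nothing but 1 survives at r3c9, so r3c9=1.
Step 45. [r4c6∈{2}] r4c6 is down to just 2 ⇒ r4c6=2.

Answer: 1 4 2 5 8 7 6 3 9 / 6 7 3 4 9 1 2 8 5 / 5 8 9 2 6 3 4 7 1 / 7 5 6 1 4 2 8 9 3 / 4 2 1 8 3 9 7 5 6 / 9 3 8 7 5 6 1 2 4 / 3 1 7 6 2 5 9 4 8 / 8 6 5 9 7 4 3 1 2 / 2 9 4 3 1 8 5 6 7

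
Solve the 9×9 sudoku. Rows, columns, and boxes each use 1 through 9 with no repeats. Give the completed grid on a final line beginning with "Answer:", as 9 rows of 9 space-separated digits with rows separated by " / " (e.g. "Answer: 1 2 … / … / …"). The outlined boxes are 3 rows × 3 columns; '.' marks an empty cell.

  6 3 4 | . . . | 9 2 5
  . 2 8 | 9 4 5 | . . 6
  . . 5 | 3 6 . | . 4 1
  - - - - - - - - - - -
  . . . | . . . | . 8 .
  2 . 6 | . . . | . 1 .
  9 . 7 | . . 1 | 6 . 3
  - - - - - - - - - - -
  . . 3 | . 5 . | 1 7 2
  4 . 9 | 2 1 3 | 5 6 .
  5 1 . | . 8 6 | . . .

Step 1. [r1c5∈{7}] r1c5 is down to just 7 ⇒ r1c5=7.
Step 2. [r7c4∈{4}] r7c4's peers cover all but 4, so r7c4=4.
Step 3. [r4c7∈{2,4,7}] in col 7, 2 fits only at r4c7. So r4c7=2.
Step 4. [r6c2∈{4,5,8}] across row 6, 4 lands solely at r6c2, so r6c2=4.
Step 5. [r5c2∈{5,8}] in box 4, 8 fits only at r5c2. So r5c2=8.
Step 6. [r5c4∈{5,7}] in row 5, 5 fits only at r5c4, so r5c4=5.
Step 7. [r3c1∈{7}] nothing but 7 survives at r3c1. So r3c1=7.
Step 8. [r4c1∈{1,3}] 3 has one home in col 1: r4c1 ⇒ r4c1=3.
Step 9. [r4c5∈{9}] r4c5's peers cover all but 9, so r4c5=9.
Step 10. [r5c9∈{4,7,9}] r5c9 is the only open cell in row 5 admitting 9, so r5c9=9.
Step 11. [r4c9∈{4,7}] across col 9, 7 lands solely at r4c9. So r4c9=7.
Step 12. [r1c6∈{8}] nothing but 8 survives at r1c6, so r1c6=8.
Step 13. [r5c7∈{4}] r5c7's peers cover all but 4, so r5c7=4.
Step 14. [r9c7∈{3}] only 3 remains possible at r9c7 ⇒ r9c7=3.
Step 15. [r3c7∈{8}] nothing but 8 survives at r3c7. So r3c7=8.
Step 16. [r8c9∈{8}] r8c9's peers cover all but 8, so r8c9=8.
Step 17. [r9c8∈{9}] only 9 remains possible at r9c8 ⇒ r9c8=9.
Step 18. [r2c8∈{3}] nothing but 3 survives at r2c8, so r2c8=3.
Step 19. [r5c5∈{3}] r5c5 is down to just 3. So r5c5=3.
Step 20. [r6c5∈{2}] r6c5 is down to just 2, so r6c5=2.
Step 21. [r5c6∈{7}] nothing but 7 survives at r5c6, so r5c6=7.
Step 22. [r1c4∈{1}] nothing but 1 survives at r1c4, so r1c4=1.
Step 23. [r9c3∈{2}] r9c3 is down to just 2, so r9c3=2.
Step 24. [r4c3∈{1}] only 1 remains possible at r4c3. So r4c3=1.
Step 25. [r3c6∈{2}] r3c6 is down to just 2, so r3c6=2.
Step 26. [r9c4∈{7}] nothing but 7 survives at r9c4. So r9c4=7.
Step 27. [r4c2∈{5}] nothing but 5 survives at r4c2. So r4c2=5.
Step 28. [r7c2∈{6}] nothing but 6 survives at r7c2 ⇒ r7c2=6.
Step 29. [r9c9∈{4}] r9c9 is down to just 4 ⇒ r9c9=4.
Step 30. [r2c7∈{7}] r2c7's peers cover all but 7 ⇒ r2c7=7.
Step 31. [r6c8∈{5}] r6c8's peers cover all but 5, so r6c8=5.
Step 32. [r8c2∈{7}] nothing but 7 survives at r8c2, so r8c2=7.
Step 33. [r3c2∈{9}] nothing but 9 survives at r3c2 ⇒ r3c2=9.
Step 34. [r4c4∈{6}] r4c4 is down to just 6, so r4c4=6.
Step 35. [r4c6∈{4}] r4c6 is down to just 4 ⇒ r4c6=4.
Step 36. [r7c1∈{8}] r7c1 is down to just 8 ⇒ r7c1=8.
Step 37. [r7c6∈{9}] r7c6 is down to just 9 ⇒ r7c6=9.
Step 38. [r2c1∈{1}] r2c1 has the single candidate 1 ⇒ r2c1=1.
Step 39. [r6c4∈{8}] r6c4's peers cover all but 8. So r6c4=8.

Answer: 6 3 4 1 7 8 9 2 5 / 1 2 8 9 4 5 7 3 6 / 7 9 5 3 6 2 8 4 1 / 3 5 1 6 9 4 2 8 7 / 2 8 6 5 3 7 4 1 9 / 9 4 7 8 2 1 6 5 3 / 8 6 3 4 5 9 1 7 2 / 4 7 9 2 1 3 5 6 8 / 5 1 2 7 8 6 3 9 4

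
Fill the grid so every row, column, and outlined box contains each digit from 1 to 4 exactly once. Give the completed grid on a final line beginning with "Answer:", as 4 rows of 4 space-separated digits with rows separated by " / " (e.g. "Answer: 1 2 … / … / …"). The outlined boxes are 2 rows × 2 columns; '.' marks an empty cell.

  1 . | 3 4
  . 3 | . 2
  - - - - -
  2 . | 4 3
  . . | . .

Step 1. [r4c4∈{1}] only 1 remains possible at r4c4 ⇒ r4c4=1.
Step 2. [r2c1∈{4}] nothing but 4 survives at r2c1, so r2c1=4.
Step 3. [r2c3∈{1}] only 1 remains possible at r2c3 ⇒ r2c3=1.
Step 4. [r4c3∈{2}] nothing but 2 survives at r4c3. So r4c3=2.
Step 5. [r4c1∈{3}] r4c1 is down to just 3, so r4c1=3.
Step 6. [r3c2∈{1}] only 1 remains possible at r3c2, so r3c2=1.
Step 7. [r4c2∈{4}] nothing but 4 survives at r4c2, so r4c2=4.
Step 8. [r1c2∈{2}] r1c2 has the single candidate 2, so r1c2=2.

Answer: 1 2 3 4 / 4 3 1 2 / 2 1 4 3 / 3 4 2 1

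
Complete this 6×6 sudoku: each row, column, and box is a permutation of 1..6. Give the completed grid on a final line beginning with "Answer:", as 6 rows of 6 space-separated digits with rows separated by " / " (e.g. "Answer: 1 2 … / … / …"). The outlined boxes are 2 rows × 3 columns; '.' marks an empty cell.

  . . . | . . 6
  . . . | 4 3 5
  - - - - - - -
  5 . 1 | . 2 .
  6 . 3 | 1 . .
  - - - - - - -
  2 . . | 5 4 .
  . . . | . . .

Step 1. [r3c2∈{4}] r3c2's peers cover all but 4. So r3c2=4.
Step 2. [r2c1∈{1}] r2c1 is down to just 1. So r2c1=1.
Step 3. [r5c3∈{6}] r5c3 has the single candidate 6. So r5c3=6.
Step 4. [r2c3∈{2}] only 2 remains possible at r2c3 ⇒ r2c3=2.
Step 5. [r6c6∈{1,2,3}] across col 6, 2 lands solely at r6c6 ⇒ r6c6=2.
Step 6. [r5c6∈{1,3}] in col 6, 1 fits only at r5c6 ⇒ r5c6=1.
Step 7. [r6c4∈{3,6}] across box 6, 3 lands solely at r6c4. So r6c4=3.
Step 8. [r6c1∈{4}] r6c1 is down to just 4 ⇒ r6c1=4.
Step 9. [r6c3∈{5}] only 5 remains possible at r6c3 ⇒ r6c3=5.
Step 10. [r1c1∈{3}] r1c1 has the single candidate 3 ⇒ r1c1=3.
Step 11. [r6c2∈{1}] r6c2's peers cover all but 1, so r6c2=1.
Step 12. [r1c5∈{1}] only 1 remains possible at r1c5 ⇒ r1c5=1.
Step 13. [r4c2∈{2}] nothing but 2 survives at r4c2 ⇒ r4c2=2.
Step 14. [r1c2∈{5}] r1c2 is down to just 5. So r1c2=5.
Step 15. [r6c5∈{6}] r6c5 is down to just 6 ⇒ r6c5=6.
Step 16. [r4c6∈{4}] r4c6 has the single candidate 4. So r4c6=4.
Step 17. [r1c4∈{2}] nothing but 2 survives at r1c4 ⇒ r1c4=2.
Step 18. [r4c5∈{5}] r4c5 has the single candidate 5. So r4c5=5.
Step 19. [r3c4∈{6}] r3c4 is down to just 6. So r3c4=6.
Step 20. [r2c2∈{6}] nothing but 6 survives at r2c2 ⇒ r2c2=6.
Step 21. [r3c6∈{3}] nothing but 3 survives at r3c6 ⇒ r3c6=3.
Step 22. [r1c3∈{4}] only 4 remains possible at r1c3 ⇒ r1c3=4.
Step 23. [r5c2∈{3}] nothing but 3 survives at r5c2, so r5c2=3.

Answer: 3 5 4 2 1 6 / 1 6 2 4 3 5 / 5 4 1 6 2 3 / 6 2 3 1 5 4 / 2 3 6 5 4 1 / 4 1 5 3 6 2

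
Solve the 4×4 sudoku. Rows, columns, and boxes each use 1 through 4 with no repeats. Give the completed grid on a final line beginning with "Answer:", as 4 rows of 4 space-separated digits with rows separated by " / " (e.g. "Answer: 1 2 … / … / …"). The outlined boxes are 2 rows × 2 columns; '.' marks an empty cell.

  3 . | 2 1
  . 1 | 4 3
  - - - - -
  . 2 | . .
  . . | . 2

Step 1. [r3c3∈{1,3}] r3c3 is the only open cell in row 3 admitting 3 ⇒ r3c3=3.
Step 2. [r3c1∈{1,4}] in row 3, 1 fits only at r3c1, so r3c1=1.
Step 3. [r4c2∈{3,4}] in row 4, 3 fits only at r4c2. So r4c2=3.
Step 4. [r1c2∈{4}] r1c2 is down to just 4 ⇒ r1c2=4.
Step 5. [r4c3∈{1}] only 1 remains possible at r4c3, so r4c3=1.
Step 6. [r3c4∈{4}] r3c4's peers cover all but 4. So r3c4=4.
Step 7. [r4c1∈{4}] only 4 remains possible at r4c1 ⇒ r4c1=4.
Step 8. [r2c1∈{2}] r2c1's peers cover all but 2. So r2c1=2.

Answer: 3 4 2 1 / 2 1 4 3 / 1 2 3 4 / 4 3 1 2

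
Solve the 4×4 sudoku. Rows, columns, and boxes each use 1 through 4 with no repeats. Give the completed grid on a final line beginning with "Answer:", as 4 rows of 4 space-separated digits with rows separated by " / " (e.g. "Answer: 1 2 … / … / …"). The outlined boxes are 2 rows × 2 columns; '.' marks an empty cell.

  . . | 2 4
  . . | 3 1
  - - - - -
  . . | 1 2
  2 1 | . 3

Step 1. [r2c1∈{4}] only 4 remains possible at r2c1 ⇒ r2c1=4.
Step 2. [r1c2∈{3}] nothing but 3 survives at r1c2. So r1c2=3.
Step 3. [r1c1∈{1}] r1c1's peers cover all but 1 ⇒ r1c1=1.
Step 4. [r4c3∈{4}] r4c3 is down to just 4. So r4c3=4.
Step 5. [r3c2∈{4}] r3c2 has the single candidate 4, so r3c2=4.
Step 6. [r2c2∈{2}] only 2 remains possible at r2c2. So r2c2=2.
Step 7. [r3c1∈{3}] r3c1 has the single candidate 3 ⇒ r3c1=3.

Answer: 1 3 2 4 / 4 2 3 1 / 3 4 1 2 / 2 1 4 3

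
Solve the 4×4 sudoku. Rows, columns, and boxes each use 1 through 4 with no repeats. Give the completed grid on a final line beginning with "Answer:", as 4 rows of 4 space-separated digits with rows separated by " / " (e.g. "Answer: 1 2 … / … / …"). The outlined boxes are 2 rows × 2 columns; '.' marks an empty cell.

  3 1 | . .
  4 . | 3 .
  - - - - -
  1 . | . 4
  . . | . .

Step 1. [r3c3∈{2}] r3c3 is down to just 2, so r3c3=2.
Step 2. [r2c4∈{1,2}] row 2 places 1 nowhere but r2c4 ⇒ r2c4=1.
Step 3. [r4c2∈{2,3,4}] in row 4, 4 fits only at r4c2 ⇒ r4c2=4.
Step 4. [r1c3∈{4}] r1c3's peers cover all but 4. So r1c3=4.
Step 5. [r4c3∈{1}] r4c3 is down to just 1 ⇒ r4c3=1.
Step 6. [r4c4∈{3}] r4c4's peers cover all but 3, so r4c4=3.
Step 7. [r2c2∈{2}] r2c2's peers cover all but 2, so r2c2=2.
Step 8. [r4c1∈{2}] nothing but 2 survives at r4c1 ⇒ r4c1=2.
Step 9. [r1c4∈{2}] only 2 remains possible at r1c4 ⇒ r1c4=2.
Step 10. [r3c2∈{3}] r3c2 is down to just 3. So r3c2=3.

Answer: 3 1 4 2 / 4 2 3 1 / 1 3 2 4 / 2 4 1 3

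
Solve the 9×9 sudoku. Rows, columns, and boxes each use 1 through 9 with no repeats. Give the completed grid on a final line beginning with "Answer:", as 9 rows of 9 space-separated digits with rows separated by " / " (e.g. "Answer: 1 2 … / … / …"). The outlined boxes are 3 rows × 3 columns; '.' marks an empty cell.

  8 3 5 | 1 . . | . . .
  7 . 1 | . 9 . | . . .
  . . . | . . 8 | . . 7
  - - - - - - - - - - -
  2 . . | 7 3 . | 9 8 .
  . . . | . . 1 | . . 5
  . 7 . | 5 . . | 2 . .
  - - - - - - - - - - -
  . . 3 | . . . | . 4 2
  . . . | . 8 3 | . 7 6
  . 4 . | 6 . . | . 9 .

Step 1. [r6c3∈{4,6,8,9}] 8 has one home in row 6: r6c3, so r6c3=8.
Step 2. [r7c4∈{9}] r7c4's peers cover all but 9. So r7c4=9.
Step 3. [r4c2∈{1,5,6}] across row 4, 5 lands solely at r4c2 ⇒ r4c2=5.
Step 4. [r6c1∈{1,3,4,6,9}] across box 4, 1 lands solely at r6c1 ⇒ r6c1=1.
Step 5. [r9c1∈{5}] only 5 remains possible at r9c1 ⇒ r9c1=5.
Step 6. [r5c1∈{3,4,6,9}] 3 has one home in col 1: r5c1, so r5c1=3.
Step 7. [r5c8∈{6}] r5c8 is down to just 6. So r5c8=6.
Step 8. [r3c1∈{4,6,9}] in col 1, 4 fits only at r3c1 ⇒ r3c1=4.
Step 9. [r3c8∈{1,2,3,5}] 1 has one home in col 8: r3c8. So r3c8=1.
Step 10. [r2c8∈{2,3,5}] in col 8, 5 fits only at r2c8, so r2c8=5.
Step 11. [r4c3∈{4,6}] box 4 places 6 nowhere but r4c3, so r4c3=6.
Step 12. [r4c6∈{4}] r4c6 has the single candidate 4, so r4c6=4.
Step 13. [r1c5∈{2,4,6,7}] 4 has one home in col 5: r1c5 ⇒ r1c5=4.
Step 14. [r1c6∈{2,6,7}] r1c6 is the only open cell in row 1 admitting 7, so r1c6=7.
Step 15. [r9c6∈{2}] r9c6's peers cover all but 2, so r9c6=2.
Step 16. [r2c6∈{6}] r2c6 has the single candidate 6, so r2c6=6.
Step 17. [r2c2∈{2}] r2c2 is down to just 2, so r2c2=2.
Step 18. [r3c3∈{9}] r3c3 is down to just 9, so r3c3=9.
Step 19. [r7c5∈{1,5,7}] row 7 places 7 nowhere but r7c5. So r7c5=7.
Step 20. [r2c4∈{3}] only 3 remains possible at r2c4 ⇒ r2c4=3.
Step 21. [r6c9∈{3,4}] in row 6, 4 fits only at r6c9. So r6c9=4.
Step 22. [r9c9∈{1,3,8}] 3 has one home in col 9: r9c9 ⇒ r9c9=3.
Step 23. [r9c7∈{1,8}] row 9 places 8 nowhere but r9c7. So r9c7=8.
Step 24. [r7c2∈{1,6,8}] r7c2 is the only open cell in row 7 admitting 8, so r7c2=8.
Step 25. [r7c7∈{1,5}] in row 7, 1 fits only at r7c7, so r7c7=1.
Step 26. [r5c5∈{2}] nothing but 2 survives at r5c5. So r5c5=2.
Step 27. [r1c7∈{6}] nothing but 6 survives at r1c7, so r1c7=6.
Step 28. [r5c2∈{9}] r5c2 is down to just 9, so r5c2=9.
Step 29. [r8c4∈{4}] r8c4's peers cover all but 4. So r8c4=4.
Step 30. [r8c1∈{9}] nothing but 9 survives at r8c1. So r8c1=9.
Step 31. [r9c3∈{7}] r9c3 has the single candidate 7, so r9c3=7.
Step 32. [r5c4∈{8}] only 8 remains possible at r5c4. So r5c4=8.
Step 33. [r6c8∈{3}] r6c8 is down to just 3 ⇒ r6c8=3.
Step 34. [r3c4∈{2}] r3c4 is down to just 2, so r3c4=2.
Step 35. [r3c5∈{5}] r3c5 is down to just 5, so r3c5=5.
Step 36. [r2c7∈{4}] only 4 remains possible at r2c7 ⇒ r2c7=4.
Step 37. [r2c9∈{8}] only 8 remains possible at r2c9 ⇒ r2c9=8.
Step 38. [r9c5∈{1}] only 1 remains possible at r9c5, so r9c5=1.
Step 39. [r5c7∈{7}] r5c7 has the single candidate 7 ⇒ r5c7=7.
Step 40. [r3c2∈{6}] only 6 remains possible at r3c2 ⇒ r3c2=6.
Step 41. [r5c3∈{4}] r5c3's peers cover all but 4, so r5c3=4.
Step 42. [r8c7∈{5}] r8c7 is down to just 5. So r8c7=5.
Step 43. [r4c9∈{1}] nothing but 1 survives at r4c9, so r4c9=1.
Step 44. [r7c6∈{5}] r7c6 has the single candidate 5, so r7c6=5.
Step 45. [r1c8∈{2}] only 2 remains possible at r1c8. So r1c8=2.
Step 46. [r6c5∈{6}] r6c5 is down to just 6 ⇒ r6c5=6.
Step 47. [r3c7∈{3}] only 3 remains possible at r3c7 ⇒ r3c7=3.
Step 48. [r8c3∈{2}] r8c3 has the single candidate 2 ⇒ r8c3=2.
Step 49. [r8c2∈{1}] nothing but 1 survives at r8c2, so r8c2=1.
Step 50. [r7c1∈{6}] r7c1 is down to just 6. So r7c1=6.
Step 51. [r6c6∈{9}] r6c6 has the single candidate 9 ⇒ r6c6=9.
Step 52. [r1c9∈{9}] r1c9 is down to just 9. So r1c9=9.

Answer: 8 3 5 1 4 7 6 2 9 / 7 2 1 3 9 6 4 5 8 / 4 6 9 2 5 8 3 1 7 / 2 5 6 7 3 4 9 8 1 / 3 9 4 8 2 1 7 6 5 / 1 7 8 5 6 9 2 3 4 / 6 8 3 9 7 5 1 4 2 / 9 1 2 4 8 3 5 7 6 / 5 4 7 6 1 2 8 9 3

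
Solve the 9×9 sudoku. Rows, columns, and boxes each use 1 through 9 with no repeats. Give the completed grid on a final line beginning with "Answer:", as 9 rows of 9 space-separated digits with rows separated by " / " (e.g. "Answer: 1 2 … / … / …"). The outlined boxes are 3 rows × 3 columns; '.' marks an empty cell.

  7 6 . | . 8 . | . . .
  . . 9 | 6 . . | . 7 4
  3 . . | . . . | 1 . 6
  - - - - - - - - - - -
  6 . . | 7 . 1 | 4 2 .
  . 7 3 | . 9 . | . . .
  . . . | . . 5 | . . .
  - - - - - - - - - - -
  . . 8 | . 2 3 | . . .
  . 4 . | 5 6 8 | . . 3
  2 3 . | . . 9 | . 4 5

Step 1. [r2c6∈{2}] r2c6 has the single candidate 2, so r2c6=2.
Step 2. [r1c6∈{4}] r1c6 has the single candidate 4, so r1c6=4.
Step 3. [r9c7∈{6,7,8}] in row 9, 8 fits only at r9c7. So r9c7=8.
Step 4. [r3c8∈{5,8,9}] in box 3, 8 fits only at r3c8, so r3c8=8.
Step 5. [r6c5∈{3,4}] in col 5, 4 fits only at r6c5 ⇒ r6c5=4.
Step 6. [r9c4∈{1}] r9c4's peers cover all but 1, so r9c4=1.
Step 7. [r1c3∈{1,2,5}] 1 has one home in row 1: r1c3. So r1c3=1.
Step 8. [r6c3∈{2}] r6c3's peers cover all but 2. So r6c3=2.
Step 9. [r8c7∈{2,7,9}] row 8 places 2 nowhere but r8c7 ⇒ r8c7=2.
Step 10. [r4c3∈{5}] r4c3 is down to just 5, so r4c3=5.
Step 11. [r2c5∈{1,3,5}] r2c5 is the only open cell in row 2 admitting 1, so r2c5=1.
Step 12. [r1c4∈{3,9}] 3 has one home in box 2: r1c4 ⇒ r1c4=3.
Step 13. [r6c4∈{8}] r6c4's peers cover all but 8. So r6c4=8.
Step 14. [r6c8∈{1,3,6,9}] across col 8, 3 lands solely at r6c8. So r6c8=3.
Step 15. [r6c7∈{6,7,9}] r6c7 is the only open cell in row 6 admitting 6 ⇒ r6c7=6.
Step 16. [r5c7∈{5}] r5c7 is down to just 5 ⇒ r5c7=5.
Step 17. [r5c8∈{1}] only 1 remains possible at r5c8, so r5c8=1.
Step 18. [r8c8∈{9}] r8c8 has the single candidate 9. So r8c8=9.
Step 19. [r7c9∈{1,7}] col 9 places 1 nowhere but r7c9. So r7c9=1.
Step 20. [r3c5∈{5,7}] 5 has one home in col 5: r3c5, so r3c5=5.
Step 21. [r6c2∈{1,9}] 1 has one home in col 2: r6c2 ⇒ r6c2=1.
Step 22. [r6c1∈{9}] r6c1 has the single candidate 9. So r6c1=9.
Step 23. [r4c2∈{8}] only 8 remains possible at r4c2. So r4c2=8.
Step 24. [r2c2∈{5}] only 5 remains possible at r2c2 ⇒ r2c2=5.
Step 25. [r4c9∈{9}] r4c9 has the single candidate 9 ⇒ r4c9=9.
Step 26. [r8c3∈{7}] r8c3's peers cover all but 7 ⇒ r8c3=7.
Step 27. [r3c3∈{4}] only 4 remains possible at r3c3. So r3c3=4.
Step 28. [r3c6∈{7}] r3c6's peers cover all but 7 ⇒ r3c6=7.
Step 29. [r7c1∈{5}] r7c1 has the single candidate 5. So r7c1=5.
Step 30. [r7c4∈{4}] nothing but 4 survives at r7c4 ⇒ r7c4=4.
Step 31. [r3c2∈{2}] nothing but 2 survives at r3c2. So r3c2=2.
Step 32. [r3c4∈{9}] r3c4 is down to just 9, so r3c4=9.
Step 33. [r5c6∈{6}] r5c6 has the single candidate 6. So r5c6=6.
Step 34. [r2c7∈{3}] r2c7 has the single candidate 3. So r2c7=3.
Step 35. [r5c1∈{4}] only 4 remains possible at r5c1, so r5c1=4.
Step 36. [r2c1∈{8}] r2c1 is down to just 8 ⇒ r2c1=8.
Step 37. [r7c2∈{9}] nothing but 9 survives at r7c2. So r7c2=9.
Step 38. [r6c9∈{7}] r6c9 is down to just 7, so r6c9=7.
Step 39. [r7c7∈{7}] r7c7's peers cover all but 7 ⇒ r7c7=7.
Step 40. [r4c5∈{3}] only 3 remains possible at r4c5, so r4c5=3.
Step 41. [r8c1∈{1}] nothing but 1 survives at r8c1. So r8c1=1.
Step 42. [r1c7∈{9}] r1c7 has the single candidate 9. So r1c7=9.
Step 43. [r5c4∈{2}] r5c4 is down to just 2 ⇒ r5c4=2.
Step 44. [r1c9∈{2}] r1c9 has the single candidate 2. So r1c9=2.
Step 45. [r7c8∈{6}] r7c8 is down to just 6. So r7c8=6.
Step 46. [r1c8∈{5}] only 5 remains possible at r1c8, so r1c8=5.
Step 47. [r9c3∈{6}] only 6 remains possible at r9c3. So r9c3=6.
Step 48. [r5c9∈{8}] only 8 remains possible at r5c9, so r5c9=8.
Step 49. [r9c5∈{7}] only 7 remains possible at r9c5 ⇒ r9c5=7.

Answer: 7 6 1 3 8 4 9 5 2 / 8 5 9 6 1 2 3 7 4 / 3 2 4 9 5 7 1 8 6 / 6 8 5 7 3 1 4 2 9 / 4 7 3 2 9 6 5 1 8 / 9 1 2 8 4 5 6 3 7 / 5 9 8 4 2 3 7 6 1 / 1 4 7 5 6 8 2 9 3 / 2 3 6 1 7 9 8 4 5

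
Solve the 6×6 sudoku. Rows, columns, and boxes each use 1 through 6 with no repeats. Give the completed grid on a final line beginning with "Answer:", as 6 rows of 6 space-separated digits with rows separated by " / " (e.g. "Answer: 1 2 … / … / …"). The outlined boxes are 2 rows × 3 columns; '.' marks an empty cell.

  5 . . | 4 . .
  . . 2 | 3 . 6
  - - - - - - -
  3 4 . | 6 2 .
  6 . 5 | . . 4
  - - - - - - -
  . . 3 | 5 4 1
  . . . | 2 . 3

Step 1. [r2c2∈{1}] nothing but 1 survives at r2c2, so r2c2=1.
Step 2. [r5c2∈{2,6}] 6 has one home in row 5: r5c2, so r5c2=6.
Step 3. [r6c3∈{1,4}] r6c3 is the only open cell in col 3 admitting 4. So r6c3=4.
Step 4. [r1c5∈{1}] only 1 remains possible at r1c5, so r1c5=1.
Step 5. [r3c3∈{1}] r3c3's peers cover all but 1. So r3c3=1.
Step 6. [r6c2∈{5}] r6c2 is down to just 5, so r6c2=5.
Step 7. [r4c2∈{2}] r4c2 has the single candidate 2, so r4c2=2.
Step 8. [r4c5∈{3}] r4c5 is down to just 3, so r4c5=3.
Step 9. [r6c1∈{1}] r6c1's peers cover all but 1. So r6c1=1.
Step 10. [r1c2∈{3}] only 3 remains possible at r1c2. So r1c2=3.
Step 11. [r2c1∈{4}] r2c1's peers cover all but 4 ⇒ r2c1=4.
Step 12. [r2c5∈{5}] only 5 remains possible at r2c5. So r2c5=5.
Step 13. [r6c5∈{6}] nothing but 6 survives at r6c5 ⇒ r6c5=6.
Step 14. [r5c1∈{2}] r5c1 is down to just 2 ⇒ r5c1=2.
Step 15. [r1c6∈{2}] r1c6 has the single candidate 2. So r1c6=2.
Step 16. [r3c6∈{5}] r3c6 has the single candidate 5, so r3c6=5.
Step 17. [r1c3∈{6}] nothing but 6 survives at r1c3. So r1c3=6.
Step 18. [r4c4∈{1}] r4c4 is down to just 1. So r4c4=1.

Answer: 5 3 6 4 1 2 / 4 1 2 3 5 6 / 3 4 1 6 2 5 / 6 2 5 1 3 4 / 2 6 3 5 4 1 / 1 5 4 2 6 3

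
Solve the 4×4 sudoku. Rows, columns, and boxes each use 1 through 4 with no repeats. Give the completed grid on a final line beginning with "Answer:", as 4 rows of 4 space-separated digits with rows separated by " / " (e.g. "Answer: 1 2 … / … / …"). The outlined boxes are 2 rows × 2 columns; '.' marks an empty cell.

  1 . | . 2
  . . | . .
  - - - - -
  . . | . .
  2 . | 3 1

Step 1. [r1c2∈{3,4}] r1c2 is the only open cell in row 1 admitting 3. So r1c2=3.
Step 2. [r2c1∈{4}] nothing but 4 survives at r2c1, so r2c1=4.
Step 3. [r3c4∈{4}] only 4 remains possible at r3c4 ⇒ r3c4=4.
Step 4. [r3c1∈{3}] r3c1 has the single candidate 3 ⇒ r3c1=3.
Step 5. [r4c2∈{4}] r4c2's peers cover all but 4. So r4c2=4.
Step 6. [r2c3∈{1}] nothing but 1 survives at r2c3. So r2c3=1.
Step 7. [r2c2∈{2}] nothing but 2 survives at r2c2 ⇒ r2c2=2.
Step 8. [r1c3∈{4}] only 4 remains possible at r1c3, so r1c3=4.
Step 9. [r3c3∈{2}] r3c3 is down to just 2. So r3c3=2.
Step 10. [r2c4∈{3}] nothing but 3 survives at r2c4. So r2c4=3.
Step 11. [r3c2∈{1}] only 1 remains possible at r3c2 ⇒ r3c2=1.

Answer: 1 3 4 2 / 4 2 1 3 / 3 1 2 4 / 2 4 3 1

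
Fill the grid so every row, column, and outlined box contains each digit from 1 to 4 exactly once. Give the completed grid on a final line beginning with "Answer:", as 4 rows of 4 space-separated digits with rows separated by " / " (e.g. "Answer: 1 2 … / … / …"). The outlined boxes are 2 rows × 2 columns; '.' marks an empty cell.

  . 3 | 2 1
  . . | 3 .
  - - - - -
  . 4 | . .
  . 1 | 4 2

Step 1. [r3c1∈{2,3}] r3c1 is the only open cell in row 3 admitting 2, so r3c1=2.
Step 2. [r1c1∈{4}] r1c1 has the single candidate 4, so r1c1=4.
Step 3. [r4c1∈{3}] r4c1's peers cover all but 3 ⇒ r4c1=3.
Step 4. [r2c4∈{4}] only 4 remains possible at r2c4. So r2c4=4.
Step 5. [r2c2∈{2}] nothing but 2 survives at r2c2 ⇒ r2c2=2.
Step 6. [r2c1∈{1}] nothing but 1 survives at r2c1. So r2c1=1.
Step 7. [r3c3∈{1}] r3c3's peers cover all but 1. So r3c3=1.
Step 8. [r3c4∈{3}] only 3 remains possible at r3c4 ⇒ r3c4=3.

Answer: 4 3 2 1 / 1 2 3 4 / 2 4 1 3 / 3 1 4 2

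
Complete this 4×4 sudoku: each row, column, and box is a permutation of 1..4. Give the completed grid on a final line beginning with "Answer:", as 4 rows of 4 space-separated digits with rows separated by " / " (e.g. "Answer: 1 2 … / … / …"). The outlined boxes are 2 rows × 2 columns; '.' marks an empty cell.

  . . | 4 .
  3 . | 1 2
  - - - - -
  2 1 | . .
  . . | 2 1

Step 1. [r2c2∈{4}] r2c2's peers cover all but 4, so r2c2=4.
Step 2. [r1c4∈{3}] r1c4's peers cover all but 3, so r1c4=3.
Step 3. [r4c1∈{4}] r4c1 has the single candidate 4, so r4c1=4.
Step 4. [r1c1∈{1}] r1c1 is down to just 1, so r1c1=1.
Step 5. [r3c3∈{3}] r3c3's peers cover all but 3 ⇒ r3c3=3.
Step 6. [r4c2∈{3}] nothing but 3 survives at r4c2, so r4c2=3.
Step 7. [r3c4∈{4}] r3c4 has the single candidate 4, so r3c4=4.
Step 8. [r1c2∈{2}] r1c2 has the single candidate 2 ⇒ r1c2=2.

Answer: 1 2 4 3 / 3 4 1 2 / 2 1 3 4 / 4 3 2 1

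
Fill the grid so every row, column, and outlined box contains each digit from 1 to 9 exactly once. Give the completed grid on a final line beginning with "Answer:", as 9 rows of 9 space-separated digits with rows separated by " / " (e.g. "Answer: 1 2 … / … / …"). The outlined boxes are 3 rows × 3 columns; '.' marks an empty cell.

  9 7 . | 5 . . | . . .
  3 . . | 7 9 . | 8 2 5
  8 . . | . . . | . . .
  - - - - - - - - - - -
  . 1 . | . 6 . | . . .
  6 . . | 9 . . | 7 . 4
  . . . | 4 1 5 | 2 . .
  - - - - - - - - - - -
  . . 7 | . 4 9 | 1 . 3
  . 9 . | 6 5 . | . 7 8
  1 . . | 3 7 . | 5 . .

Step 1. [r4c9∈{9}] r4c9's peers cover all but 9 ⇒ r4c9=9.
Step 2. [r4c7∈{3}] r4c7's peers cover all but 3. So r4c7=3.
Step 3. [r3c4∈{1,2}] across col 4, 1 lands solely at r3c4, so r3c4=1.
Step 4. [r7c8∈{6}] r7c8's peers cover all but 6, so r7c8=6.
Step 5. [r8c7∈{4}] r8c7 is down to just 4 ⇒ r8c7=4.
Step 6. [r8c1∈{2}] only 2 remains possible at r8c1, so r8c1=2.
Step 7. [r1c7∈{6}] r1c7's peers cover all but 6. So r1c7=6.
Step 8. [r6c8∈{8}] r6c8's peers cover all but 8 ⇒ r6c8=8.
Step 9. [r4c8∈{5}] r4c8's peers cover all but 5. So r4c8=5.
Step 10. [r4c6∈{2,7,8}] 7 has one home in col 6: r4c6, so r4c6=7.
Step 11. [r6c2∈{3}] nothing but 3 survives at r6c2. So r6c2=3.
Step 12. [r2c3∈{1,4,6}] 1 has one home in row 2: r2c3. So r2c3=1.
Step 13. [r7c4∈{2,8}] row 7 places 2 nowhere but r7c4 ⇒ r7c4=2.
Step 14. [r4c3∈{2,4,8}] in row 4, 2 fits only at r4c3. So r4c3=2.
Step 15. [r1c3∈{4}] nothing but 4 survives at r1c3. So r1c3=4.
Step 16. [r2c2∈{6}] only 6 remains possible at r2c2. So r2c2=6.
Step 17. [r7c2∈{5,8}] 8 has one home in row 7: r7c2. So r7c2=8.
Step 18. [r5c3∈{5,8}] in col 3, 8 fits only at r5c3, so r5c3=8.
Step 19. [r3c6∈{2,3,4,6}] in row 3, 6 fits only at r3c6, so r3c6=6.
Step 20. [r1c5∈{2,3,8}] 8 has one home in col 5: r1c5. So r1c5=8.
Step 21. [r1c6∈{2,3}] r1c6 is the only open cell in row 1 admitting 2. So r1c6=2.
Step 22. [r3c5∈{3}] r3c5 is down to just 3. So r3c5=3.
Step 23. [r3c7∈{9}] only 9 remains possible at r3c7. So r3c7=9.
Step 24. [r3c2∈{2,5}] row 3 places 2 nowhere but r3c2, so r3c2=2.
Step 25. [r5c8∈{1}] only 1 remains possible at r5c8. So r5c8=1.
Step 26. [r2c6∈{4}] only 4 remains possible at r2c6. So r2c6=4.
Step 27. [r3c8∈{4}] r3c8 is down to just 4. So r3c8=4.
Step 28. [r6c1∈{7}] only 7 remains possible at r6c1 ⇒ r6c1=7.
Step 29. [r6c9∈{6}] nothing but 6 survives at r6c9, so r6c9=6.
Step 30. [r1c8∈{3}] only 3 remains possible at r1c8, so r1c8=3.
Step 31. [r9c6∈{8}] r9c6 has the single candidate 8. So r9c6=8.
Step 32. [r9c9∈{2}] r9c9 has the single candidate 2 ⇒ r9c9=2.
Step 33. [r8c3∈{3}] r8c3 is down to just 3 ⇒ r8c3=3.
Step 34. [r4c4∈{8}] nothing but 8 survives at r4c4 ⇒ r4c4=8.
Step 35. [r7c1∈{5}] r7c1 is down to just 5 ⇒ r7c1=5.
Step 36. [r9c2∈{4}] r9c2 is down to just 4, so r9c2=4.
Step 37. [r8c6∈{1}] nothing but 1 survives at r8c6, so r8c6=1.
Step 38. [r9c8∈{9}] r9c8's peers cover all but 9 ⇒ r9c8=9.
Step 39. [r3c3∈{5}] r3c3's peers cover all but 5 ⇒ r3c3=5.
Step 40. [r6c3∈{9}] r6c3 is down to just 9 ⇒ r6c3=9.
Step 41. [r1c9∈{1}] nothing but 1 survives at r1c9 ⇒ r1c9=1.
Step 42. [r5c6∈{3}] r5c6 is down to just 3 ⇒ r5c6=3.
Step 43. [r3c9∈{7}] r3c9 has the single candidate 7. So r3c9=7.
Step 44. [r4c1∈{4}] only 4 remains possible at r4c1. So r4c1=4.
Step 45. [r5c5∈{2}] r5c5 has the single candidate 2, so r5c5=2.
Step 46. [r5c2∈{5}] r5c2 has the single candidate 5 ⇒ r5c2=5.
Step 47. [r9c3∈{6}] nothing but 6 survives at r9c3 ⇒ r9c3=6.

Answer: 9 7 4 5 8 2 6 3 1 / 3 6 1 7 9 4 8 2 5 / 8 2 5 1 3 6 9 4 7 / 4 1 2 8 6 7 3 5 9 / 6 5 8 9 2 3 7 1 4 / 7 3 9 4 1 5 2 8 6 / 5 8 7 2 4 9 1 6 3 / 2 9 3 6 5 1 4 7 8 / 1 4 6 3 7 8 5 9 2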